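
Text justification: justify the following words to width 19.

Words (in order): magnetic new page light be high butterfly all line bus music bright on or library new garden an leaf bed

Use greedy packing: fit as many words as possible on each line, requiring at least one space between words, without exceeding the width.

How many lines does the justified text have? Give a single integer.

Answer: 6

Derivation:
Line 1: ['magnetic', 'new', 'page'] (min_width=17, slack=2)
Line 2: ['light', 'be', 'high'] (min_width=13, slack=6)
Line 3: ['butterfly', 'all', 'line'] (min_width=18, slack=1)
Line 4: ['bus', 'music', 'bright', 'on'] (min_width=19, slack=0)
Line 5: ['or', 'library', 'new'] (min_width=14, slack=5)
Line 6: ['garden', 'an', 'leaf', 'bed'] (min_width=18, slack=1)
Total lines: 6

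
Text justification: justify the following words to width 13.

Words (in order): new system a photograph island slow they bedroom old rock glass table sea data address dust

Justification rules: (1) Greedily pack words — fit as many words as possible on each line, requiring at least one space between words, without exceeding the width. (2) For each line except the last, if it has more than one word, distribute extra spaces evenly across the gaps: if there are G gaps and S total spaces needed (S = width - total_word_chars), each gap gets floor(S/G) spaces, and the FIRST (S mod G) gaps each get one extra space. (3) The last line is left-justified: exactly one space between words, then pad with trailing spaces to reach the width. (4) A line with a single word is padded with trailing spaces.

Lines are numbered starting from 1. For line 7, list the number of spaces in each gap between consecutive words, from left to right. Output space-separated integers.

Line 1: ['new', 'system', 'a'] (min_width=12, slack=1)
Line 2: ['photograph'] (min_width=10, slack=3)
Line 3: ['island', 'slow'] (min_width=11, slack=2)
Line 4: ['they', 'bedroom'] (min_width=12, slack=1)
Line 5: ['old', 'rock'] (min_width=8, slack=5)
Line 6: ['glass', 'table'] (min_width=11, slack=2)
Line 7: ['sea', 'data'] (min_width=8, slack=5)
Line 8: ['address', 'dust'] (min_width=12, slack=1)

Answer: 6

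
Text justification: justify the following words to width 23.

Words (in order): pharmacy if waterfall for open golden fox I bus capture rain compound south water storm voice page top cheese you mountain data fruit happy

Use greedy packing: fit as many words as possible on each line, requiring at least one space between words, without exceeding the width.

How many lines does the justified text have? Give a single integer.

Answer: 7

Derivation:
Line 1: ['pharmacy', 'if', 'waterfall'] (min_width=21, slack=2)
Line 2: ['for', 'open', 'golden', 'fox', 'I'] (min_width=21, slack=2)
Line 3: ['bus', 'capture', 'rain'] (min_width=16, slack=7)
Line 4: ['compound', 'south', 'water'] (min_width=20, slack=3)
Line 5: ['storm', 'voice', 'page', 'top'] (min_width=20, slack=3)
Line 6: ['cheese', 'you', 'mountain'] (min_width=19, slack=4)
Line 7: ['data', 'fruit', 'happy'] (min_width=16, slack=7)
Total lines: 7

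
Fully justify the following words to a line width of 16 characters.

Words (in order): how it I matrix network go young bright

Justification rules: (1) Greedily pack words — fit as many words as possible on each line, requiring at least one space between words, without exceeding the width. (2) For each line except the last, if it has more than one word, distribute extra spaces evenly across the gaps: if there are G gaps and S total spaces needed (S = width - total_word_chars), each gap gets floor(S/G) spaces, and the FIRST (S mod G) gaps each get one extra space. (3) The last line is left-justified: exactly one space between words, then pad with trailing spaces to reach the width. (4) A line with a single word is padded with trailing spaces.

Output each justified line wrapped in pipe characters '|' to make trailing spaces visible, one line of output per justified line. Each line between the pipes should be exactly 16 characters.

Line 1: ['how', 'it', 'I', 'matrix'] (min_width=15, slack=1)
Line 2: ['network', 'go', 'young'] (min_width=16, slack=0)
Line 3: ['bright'] (min_width=6, slack=10)

Answer: |how  it I matrix|
|network go young|
|bright          |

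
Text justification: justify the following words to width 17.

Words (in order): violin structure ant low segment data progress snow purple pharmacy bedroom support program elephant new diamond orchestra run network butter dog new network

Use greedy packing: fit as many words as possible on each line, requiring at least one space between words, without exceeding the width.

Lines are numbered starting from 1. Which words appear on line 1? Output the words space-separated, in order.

Answer: violin structure

Derivation:
Line 1: ['violin', 'structure'] (min_width=16, slack=1)
Line 2: ['ant', 'low', 'segment'] (min_width=15, slack=2)
Line 3: ['data', 'progress'] (min_width=13, slack=4)
Line 4: ['snow', 'purple'] (min_width=11, slack=6)
Line 5: ['pharmacy', 'bedroom'] (min_width=16, slack=1)
Line 6: ['support', 'program'] (min_width=15, slack=2)
Line 7: ['elephant', 'new'] (min_width=12, slack=5)
Line 8: ['diamond', 'orchestra'] (min_width=17, slack=0)
Line 9: ['run', 'network'] (min_width=11, slack=6)
Line 10: ['butter', 'dog', 'new'] (min_width=14, slack=3)
Line 11: ['network'] (min_width=7, slack=10)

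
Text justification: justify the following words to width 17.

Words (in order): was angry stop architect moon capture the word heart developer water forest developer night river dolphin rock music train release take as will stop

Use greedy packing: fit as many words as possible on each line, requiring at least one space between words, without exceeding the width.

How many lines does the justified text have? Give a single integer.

Answer: 10

Derivation:
Line 1: ['was', 'angry', 'stop'] (min_width=14, slack=3)
Line 2: ['architect', 'moon'] (min_width=14, slack=3)
Line 3: ['capture', 'the', 'word'] (min_width=16, slack=1)
Line 4: ['heart', 'developer'] (min_width=15, slack=2)
Line 5: ['water', 'forest'] (min_width=12, slack=5)
Line 6: ['developer', 'night'] (min_width=15, slack=2)
Line 7: ['river', 'dolphin'] (min_width=13, slack=4)
Line 8: ['rock', 'music', 'train'] (min_width=16, slack=1)
Line 9: ['release', 'take', 'as'] (min_width=15, slack=2)
Line 10: ['will', 'stop'] (min_width=9, slack=8)
Total lines: 10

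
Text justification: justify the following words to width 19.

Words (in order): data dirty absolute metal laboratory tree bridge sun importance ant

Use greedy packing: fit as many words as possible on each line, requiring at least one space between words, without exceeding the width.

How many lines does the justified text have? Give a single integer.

Answer: 4

Derivation:
Line 1: ['data', 'dirty', 'absolute'] (min_width=19, slack=0)
Line 2: ['metal', 'laboratory'] (min_width=16, slack=3)
Line 3: ['tree', 'bridge', 'sun'] (min_width=15, slack=4)
Line 4: ['importance', 'ant'] (min_width=14, slack=5)
Total lines: 4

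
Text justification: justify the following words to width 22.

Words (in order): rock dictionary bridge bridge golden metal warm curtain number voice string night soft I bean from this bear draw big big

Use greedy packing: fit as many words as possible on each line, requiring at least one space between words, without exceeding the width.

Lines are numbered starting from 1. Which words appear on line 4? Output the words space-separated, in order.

Answer: voice string night

Derivation:
Line 1: ['rock', 'dictionary', 'bridge'] (min_width=22, slack=0)
Line 2: ['bridge', 'golden', 'metal'] (min_width=19, slack=3)
Line 3: ['warm', 'curtain', 'number'] (min_width=19, slack=3)
Line 4: ['voice', 'string', 'night'] (min_width=18, slack=4)
Line 5: ['soft', 'I', 'bean', 'from', 'this'] (min_width=21, slack=1)
Line 6: ['bear', 'draw', 'big', 'big'] (min_width=17, slack=5)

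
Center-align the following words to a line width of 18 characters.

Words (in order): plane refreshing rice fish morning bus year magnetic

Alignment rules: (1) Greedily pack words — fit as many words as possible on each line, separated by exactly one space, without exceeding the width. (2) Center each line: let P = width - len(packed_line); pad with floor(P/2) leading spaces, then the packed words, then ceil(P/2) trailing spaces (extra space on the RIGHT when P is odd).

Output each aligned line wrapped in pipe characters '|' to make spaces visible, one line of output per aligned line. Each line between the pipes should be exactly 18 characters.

Answer: | plane refreshing |
|rice fish morning |
|bus year magnetic |

Derivation:
Line 1: ['plane', 'refreshing'] (min_width=16, slack=2)
Line 2: ['rice', 'fish', 'morning'] (min_width=17, slack=1)
Line 3: ['bus', 'year', 'magnetic'] (min_width=17, slack=1)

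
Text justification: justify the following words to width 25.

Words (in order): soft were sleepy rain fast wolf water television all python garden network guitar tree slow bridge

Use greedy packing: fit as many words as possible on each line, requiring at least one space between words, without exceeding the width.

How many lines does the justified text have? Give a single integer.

Line 1: ['soft', 'were', 'sleepy', 'rain'] (min_width=21, slack=4)
Line 2: ['fast', 'wolf', 'water'] (min_width=15, slack=10)
Line 3: ['television', 'all', 'python'] (min_width=21, slack=4)
Line 4: ['garden', 'network', 'guitar'] (min_width=21, slack=4)
Line 5: ['tree', 'slow', 'bridge'] (min_width=16, slack=9)
Total lines: 5

Answer: 5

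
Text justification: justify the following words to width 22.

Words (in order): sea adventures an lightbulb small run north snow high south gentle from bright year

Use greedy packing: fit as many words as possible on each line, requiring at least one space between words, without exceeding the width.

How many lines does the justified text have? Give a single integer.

Answer: 5

Derivation:
Line 1: ['sea', 'adventures', 'an'] (min_width=17, slack=5)
Line 2: ['lightbulb', 'small', 'run'] (min_width=19, slack=3)
Line 3: ['north', 'snow', 'high', 'south'] (min_width=21, slack=1)
Line 4: ['gentle', 'from', 'bright'] (min_width=18, slack=4)
Line 5: ['year'] (min_width=4, slack=18)
Total lines: 5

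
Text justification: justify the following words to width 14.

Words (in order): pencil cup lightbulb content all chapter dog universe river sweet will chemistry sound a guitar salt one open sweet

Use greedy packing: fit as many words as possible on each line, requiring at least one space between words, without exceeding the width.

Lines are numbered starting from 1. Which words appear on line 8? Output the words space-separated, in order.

Answer: sound a guitar

Derivation:
Line 1: ['pencil', 'cup'] (min_width=10, slack=4)
Line 2: ['lightbulb'] (min_width=9, slack=5)
Line 3: ['content', 'all'] (min_width=11, slack=3)
Line 4: ['chapter', 'dog'] (min_width=11, slack=3)
Line 5: ['universe', 'river'] (min_width=14, slack=0)
Line 6: ['sweet', 'will'] (min_width=10, slack=4)
Line 7: ['chemistry'] (min_width=9, slack=5)
Line 8: ['sound', 'a', 'guitar'] (min_width=14, slack=0)
Line 9: ['salt', 'one', 'open'] (min_width=13, slack=1)
Line 10: ['sweet'] (min_width=5, slack=9)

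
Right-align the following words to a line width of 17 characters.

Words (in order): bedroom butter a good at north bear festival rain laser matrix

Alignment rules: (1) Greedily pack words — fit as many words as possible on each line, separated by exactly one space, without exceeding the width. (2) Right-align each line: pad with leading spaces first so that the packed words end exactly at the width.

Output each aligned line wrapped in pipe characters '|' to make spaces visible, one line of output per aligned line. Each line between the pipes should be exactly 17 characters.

Line 1: ['bedroom', 'butter', 'a'] (min_width=16, slack=1)
Line 2: ['good', 'at', 'north'] (min_width=13, slack=4)
Line 3: ['bear', 'festival'] (min_width=13, slack=4)
Line 4: ['rain', 'laser', 'matrix'] (min_width=17, slack=0)

Answer: | bedroom butter a|
|    good at north|
|    bear festival|
|rain laser matrix|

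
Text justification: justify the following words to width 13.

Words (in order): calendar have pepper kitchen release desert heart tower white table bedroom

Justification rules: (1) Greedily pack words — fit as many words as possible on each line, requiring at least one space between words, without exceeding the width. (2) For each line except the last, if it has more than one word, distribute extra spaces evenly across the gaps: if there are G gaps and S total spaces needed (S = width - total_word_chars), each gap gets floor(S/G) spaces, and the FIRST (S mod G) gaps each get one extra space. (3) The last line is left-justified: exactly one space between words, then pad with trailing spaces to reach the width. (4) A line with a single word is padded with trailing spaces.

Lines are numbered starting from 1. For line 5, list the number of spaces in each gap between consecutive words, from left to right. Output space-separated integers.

Line 1: ['calendar', 'have'] (min_width=13, slack=0)
Line 2: ['pepper'] (min_width=6, slack=7)
Line 3: ['kitchen'] (min_width=7, slack=6)
Line 4: ['release'] (min_width=7, slack=6)
Line 5: ['desert', 'heart'] (min_width=12, slack=1)
Line 6: ['tower', 'white'] (min_width=11, slack=2)
Line 7: ['table', 'bedroom'] (min_width=13, slack=0)

Answer: 2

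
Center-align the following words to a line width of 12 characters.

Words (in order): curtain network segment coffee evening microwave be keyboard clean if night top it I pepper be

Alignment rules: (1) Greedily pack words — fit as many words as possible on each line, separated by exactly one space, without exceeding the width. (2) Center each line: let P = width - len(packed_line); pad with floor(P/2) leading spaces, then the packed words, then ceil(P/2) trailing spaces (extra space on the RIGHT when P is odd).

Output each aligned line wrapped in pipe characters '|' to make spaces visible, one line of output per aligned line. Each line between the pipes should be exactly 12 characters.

Line 1: ['curtain'] (min_width=7, slack=5)
Line 2: ['network'] (min_width=7, slack=5)
Line 3: ['segment'] (min_width=7, slack=5)
Line 4: ['coffee'] (min_width=6, slack=6)
Line 5: ['evening'] (min_width=7, slack=5)
Line 6: ['microwave', 'be'] (min_width=12, slack=0)
Line 7: ['keyboard'] (min_width=8, slack=4)
Line 8: ['clean', 'if'] (min_width=8, slack=4)
Line 9: ['night', 'top', 'it'] (min_width=12, slack=0)
Line 10: ['I', 'pepper', 'be'] (min_width=11, slack=1)

Answer: |  curtain   |
|  network   |
|  segment   |
|   coffee   |
|  evening   |
|microwave be|
|  keyboard  |
|  clean if  |
|night top it|
|I pepper be |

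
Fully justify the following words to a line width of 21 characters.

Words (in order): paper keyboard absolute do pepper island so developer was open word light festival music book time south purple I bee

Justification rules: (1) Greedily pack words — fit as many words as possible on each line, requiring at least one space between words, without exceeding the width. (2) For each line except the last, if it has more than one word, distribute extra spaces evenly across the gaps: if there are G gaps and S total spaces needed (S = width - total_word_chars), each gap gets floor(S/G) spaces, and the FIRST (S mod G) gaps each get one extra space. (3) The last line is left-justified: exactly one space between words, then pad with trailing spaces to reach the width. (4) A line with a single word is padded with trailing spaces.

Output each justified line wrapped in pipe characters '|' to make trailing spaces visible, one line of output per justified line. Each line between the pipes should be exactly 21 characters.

Line 1: ['paper', 'keyboard'] (min_width=14, slack=7)
Line 2: ['absolute', 'do', 'pepper'] (min_width=18, slack=3)
Line 3: ['island', 'so', 'developer'] (min_width=19, slack=2)
Line 4: ['was', 'open', 'word', 'light'] (min_width=19, slack=2)
Line 5: ['festival', 'music', 'book'] (min_width=19, slack=2)
Line 6: ['time', 'south', 'purple', 'I'] (min_width=19, slack=2)
Line 7: ['bee'] (min_width=3, slack=18)

Answer: |paper        keyboard|
|absolute   do  pepper|
|island  so  developer|
|was  open  word light|
|festival  music  book|
|time  south  purple I|
|bee                  |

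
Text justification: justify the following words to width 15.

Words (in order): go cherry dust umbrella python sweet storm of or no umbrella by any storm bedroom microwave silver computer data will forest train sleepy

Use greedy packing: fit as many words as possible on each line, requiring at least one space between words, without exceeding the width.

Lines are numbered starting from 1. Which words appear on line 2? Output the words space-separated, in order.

Answer: umbrella python

Derivation:
Line 1: ['go', 'cherry', 'dust'] (min_width=14, slack=1)
Line 2: ['umbrella', 'python'] (min_width=15, slack=0)
Line 3: ['sweet', 'storm', 'of'] (min_width=14, slack=1)
Line 4: ['or', 'no', 'umbrella'] (min_width=14, slack=1)
Line 5: ['by', 'any', 'storm'] (min_width=12, slack=3)
Line 6: ['bedroom'] (min_width=7, slack=8)
Line 7: ['microwave'] (min_width=9, slack=6)
Line 8: ['silver', 'computer'] (min_width=15, slack=0)
Line 9: ['data', 'will'] (min_width=9, slack=6)
Line 10: ['forest', 'train'] (min_width=12, slack=3)
Line 11: ['sleepy'] (min_width=6, slack=9)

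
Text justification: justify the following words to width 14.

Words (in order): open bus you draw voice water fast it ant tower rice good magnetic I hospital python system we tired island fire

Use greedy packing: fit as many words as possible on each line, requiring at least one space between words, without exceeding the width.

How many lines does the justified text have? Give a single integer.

Line 1: ['open', 'bus', 'you'] (min_width=12, slack=2)
Line 2: ['draw', 'voice'] (min_width=10, slack=4)
Line 3: ['water', 'fast', 'it'] (min_width=13, slack=1)
Line 4: ['ant', 'tower', 'rice'] (min_width=14, slack=0)
Line 5: ['good', 'magnetic'] (min_width=13, slack=1)
Line 6: ['I', 'hospital'] (min_width=10, slack=4)
Line 7: ['python', 'system'] (min_width=13, slack=1)
Line 8: ['we', 'tired'] (min_width=8, slack=6)
Line 9: ['island', 'fire'] (min_width=11, slack=3)
Total lines: 9

Answer: 9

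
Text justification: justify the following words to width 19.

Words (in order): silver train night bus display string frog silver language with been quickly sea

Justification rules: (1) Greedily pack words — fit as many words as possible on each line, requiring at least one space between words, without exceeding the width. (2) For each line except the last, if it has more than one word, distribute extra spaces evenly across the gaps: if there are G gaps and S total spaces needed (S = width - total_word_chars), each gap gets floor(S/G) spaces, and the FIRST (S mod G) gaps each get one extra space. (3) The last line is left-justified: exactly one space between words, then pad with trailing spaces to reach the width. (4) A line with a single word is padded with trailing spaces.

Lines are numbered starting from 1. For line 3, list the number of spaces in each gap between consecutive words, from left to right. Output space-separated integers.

Answer: 9

Derivation:
Line 1: ['silver', 'train', 'night'] (min_width=18, slack=1)
Line 2: ['bus', 'display', 'string'] (min_width=18, slack=1)
Line 3: ['frog', 'silver'] (min_width=11, slack=8)
Line 4: ['language', 'with', 'been'] (min_width=18, slack=1)
Line 5: ['quickly', 'sea'] (min_width=11, slack=8)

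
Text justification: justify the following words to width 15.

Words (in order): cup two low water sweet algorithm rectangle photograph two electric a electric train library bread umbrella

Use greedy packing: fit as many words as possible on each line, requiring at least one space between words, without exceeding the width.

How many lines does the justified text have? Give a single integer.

Line 1: ['cup', 'two', 'low'] (min_width=11, slack=4)
Line 2: ['water', 'sweet'] (min_width=11, slack=4)
Line 3: ['algorithm'] (min_width=9, slack=6)
Line 4: ['rectangle'] (min_width=9, slack=6)
Line 5: ['photograph', 'two'] (min_width=14, slack=1)
Line 6: ['electric', 'a'] (min_width=10, slack=5)
Line 7: ['electric', 'train'] (min_width=14, slack=1)
Line 8: ['library', 'bread'] (min_width=13, slack=2)
Line 9: ['umbrella'] (min_width=8, slack=7)
Total lines: 9

Answer: 9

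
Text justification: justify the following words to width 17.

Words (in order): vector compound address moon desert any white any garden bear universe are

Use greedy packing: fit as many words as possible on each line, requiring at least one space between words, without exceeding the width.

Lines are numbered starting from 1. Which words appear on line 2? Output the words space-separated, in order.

Answer: address moon

Derivation:
Line 1: ['vector', 'compound'] (min_width=15, slack=2)
Line 2: ['address', 'moon'] (min_width=12, slack=5)
Line 3: ['desert', 'any', 'white'] (min_width=16, slack=1)
Line 4: ['any', 'garden', 'bear'] (min_width=15, slack=2)
Line 5: ['universe', 'are'] (min_width=12, slack=5)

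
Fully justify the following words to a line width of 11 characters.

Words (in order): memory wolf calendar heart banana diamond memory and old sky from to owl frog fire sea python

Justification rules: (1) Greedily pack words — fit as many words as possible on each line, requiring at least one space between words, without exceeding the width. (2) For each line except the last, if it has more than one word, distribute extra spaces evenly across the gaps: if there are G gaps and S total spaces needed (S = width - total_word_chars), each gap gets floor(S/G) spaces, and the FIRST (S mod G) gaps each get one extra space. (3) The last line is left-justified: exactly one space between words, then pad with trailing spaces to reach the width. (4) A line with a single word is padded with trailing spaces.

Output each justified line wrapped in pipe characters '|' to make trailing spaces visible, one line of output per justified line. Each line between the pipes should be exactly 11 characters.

Line 1: ['memory', 'wolf'] (min_width=11, slack=0)
Line 2: ['calendar'] (min_width=8, slack=3)
Line 3: ['heart'] (min_width=5, slack=6)
Line 4: ['banana'] (min_width=6, slack=5)
Line 5: ['diamond'] (min_width=7, slack=4)
Line 6: ['memory', 'and'] (min_width=10, slack=1)
Line 7: ['old', 'sky'] (min_width=7, slack=4)
Line 8: ['from', 'to', 'owl'] (min_width=11, slack=0)
Line 9: ['frog', 'fire'] (min_width=9, slack=2)
Line 10: ['sea', 'python'] (min_width=10, slack=1)

Answer: |memory wolf|
|calendar   |
|heart      |
|banana     |
|diamond    |
|memory  and|
|old     sky|
|from to owl|
|frog   fire|
|sea python |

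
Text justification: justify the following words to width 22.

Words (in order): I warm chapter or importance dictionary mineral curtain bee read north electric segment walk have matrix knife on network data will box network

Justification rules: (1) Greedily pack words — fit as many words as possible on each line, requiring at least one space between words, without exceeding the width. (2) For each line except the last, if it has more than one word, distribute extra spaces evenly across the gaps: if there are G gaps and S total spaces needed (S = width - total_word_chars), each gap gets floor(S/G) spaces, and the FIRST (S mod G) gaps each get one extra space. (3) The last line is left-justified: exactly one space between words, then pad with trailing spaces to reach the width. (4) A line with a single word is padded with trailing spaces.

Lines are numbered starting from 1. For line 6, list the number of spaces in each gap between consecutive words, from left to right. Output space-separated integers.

Answer: 5 4

Derivation:
Line 1: ['I', 'warm', 'chapter', 'or'] (min_width=17, slack=5)
Line 2: ['importance', 'dictionary'] (min_width=21, slack=1)
Line 3: ['mineral', 'curtain', 'bee'] (min_width=19, slack=3)
Line 4: ['read', 'north', 'electric'] (min_width=19, slack=3)
Line 5: ['segment', 'walk', 'have'] (min_width=17, slack=5)
Line 6: ['matrix', 'knife', 'on'] (min_width=15, slack=7)
Line 7: ['network', 'data', 'will', 'box'] (min_width=21, slack=1)
Line 8: ['network'] (min_width=7, slack=15)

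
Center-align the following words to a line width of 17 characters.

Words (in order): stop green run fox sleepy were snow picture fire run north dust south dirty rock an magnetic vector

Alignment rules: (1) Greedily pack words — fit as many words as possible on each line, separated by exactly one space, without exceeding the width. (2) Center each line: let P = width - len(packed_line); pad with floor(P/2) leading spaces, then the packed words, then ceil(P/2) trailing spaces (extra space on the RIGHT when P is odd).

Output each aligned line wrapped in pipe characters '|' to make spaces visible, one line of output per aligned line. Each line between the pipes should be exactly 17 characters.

Line 1: ['stop', 'green', 'run'] (min_width=14, slack=3)
Line 2: ['fox', 'sleepy', 'were'] (min_width=15, slack=2)
Line 3: ['snow', 'picture', 'fire'] (min_width=17, slack=0)
Line 4: ['run', 'north', 'dust'] (min_width=14, slack=3)
Line 5: ['south', 'dirty', 'rock'] (min_width=16, slack=1)
Line 6: ['an', 'magnetic'] (min_width=11, slack=6)
Line 7: ['vector'] (min_width=6, slack=11)

Answer: | stop green run  |
| fox sleepy were |
|snow picture fire|
| run north dust  |
|south dirty rock |
|   an magnetic   |
|     vector      |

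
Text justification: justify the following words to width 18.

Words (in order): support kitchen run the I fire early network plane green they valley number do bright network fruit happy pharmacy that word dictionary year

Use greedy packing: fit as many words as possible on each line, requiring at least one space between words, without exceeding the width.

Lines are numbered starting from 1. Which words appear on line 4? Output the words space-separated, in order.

Line 1: ['support', 'kitchen'] (min_width=15, slack=3)
Line 2: ['run', 'the', 'I', 'fire'] (min_width=14, slack=4)
Line 3: ['early', 'network'] (min_width=13, slack=5)
Line 4: ['plane', 'green', 'they'] (min_width=16, slack=2)
Line 5: ['valley', 'number', 'do'] (min_width=16, slack=2)
Line 6: ['bright', 'network'] (min_width=14, slack=4)
Line 7: ['fruit', 'happy'] (min_width=11, slack=7)
Line 8: ['pharmacy', 'that', 'word'] (min_width=18, slack=0)
Line 9: ['dictionary', 'year'] (min_width=15, slack=3)

Answer: plane green they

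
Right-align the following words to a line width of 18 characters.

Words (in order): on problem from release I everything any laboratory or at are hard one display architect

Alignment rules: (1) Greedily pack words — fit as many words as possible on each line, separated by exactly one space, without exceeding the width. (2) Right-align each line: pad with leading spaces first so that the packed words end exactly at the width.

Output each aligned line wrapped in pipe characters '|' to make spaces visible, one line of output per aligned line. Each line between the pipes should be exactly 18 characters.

Answer: |   on problem from|
|         release I|
|    everything any|
|  laboratory or at|
|      are hard one|
| display architect|

Derivation:
Line 1: ['on', 'problem', 'from'] (min_width=15, slack=3)
Line 2: ['release', 'I'] (min_width=9, slack=9)
Line 3: ['everything', 'any'] (min_width=14, slack=4)
Line 4: ['laboratory', 'or', 'at'] (min_width=16, slack=2)
Line 5: ['are', 'hard', 'one'] (min_width=12, slack=6)
Line 6: ['display', 'architect'] (min_width=17, slack=1)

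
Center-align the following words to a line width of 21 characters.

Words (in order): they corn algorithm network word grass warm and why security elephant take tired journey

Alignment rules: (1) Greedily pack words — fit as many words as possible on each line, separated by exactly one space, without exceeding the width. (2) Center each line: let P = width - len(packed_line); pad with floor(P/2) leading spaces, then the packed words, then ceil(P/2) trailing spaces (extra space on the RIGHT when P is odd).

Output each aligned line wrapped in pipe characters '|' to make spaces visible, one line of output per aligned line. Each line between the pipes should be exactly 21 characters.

Line 1: ['they', 'corn', 'algorithm'] (min_width=19, slack=2)
Line 2: ['network', 'word', 'grass'] (min_width=18, slack=3)
Line 3: ['warm', 'and', 'why', 'security'] (min_width=21, slack=0)
Line 4: ['elephant', 'take', 'tired'] (min_width=19, slack=2)
Line 5: ['journey'] (min_width=7, slack=14)

Answer: | they corn algorithm |
| network word grass  |
|warm and why security|
| elephant take tired |
|       journey       |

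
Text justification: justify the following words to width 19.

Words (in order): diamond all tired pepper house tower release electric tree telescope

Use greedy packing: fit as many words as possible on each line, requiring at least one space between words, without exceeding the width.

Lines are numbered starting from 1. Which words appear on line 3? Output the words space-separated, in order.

Answer: release electric

Derivation:
Line 1: ['diamond', 'all', 'tired'] (min_width=17, slack=2)
Line 2: ['pepper', 'house', 'tower'] (min_width=18, slack=1)
Line 3: ['release', 'electric'] (min_width=16, slack=3)
Line 4: ['tree', 'telescope'] (min_width=14, slack=5)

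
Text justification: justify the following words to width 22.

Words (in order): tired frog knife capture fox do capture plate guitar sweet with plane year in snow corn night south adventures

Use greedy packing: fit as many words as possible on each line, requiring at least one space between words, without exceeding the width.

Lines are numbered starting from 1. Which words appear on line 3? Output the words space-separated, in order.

Answer: plate guitar sweet

Derivation:
Line 1: ['tired', 'frog', 'knife'] (min_width=16, slack=6)
Line 2: ['capture', 'fox', 'do', 'capture'] (min_width=22, slack=0)
Line 3: ['plate', 'guitar', 'sweet'] (min_width=18, slack=4)
Line 4: ['with', 'plane', 'year', 'in'] (min_width=18, slack=4)
Line 5: ['snow', 'corn', 'night', 'south'] (min_width=21, slack=1)
Line 6: ['adventures'] (min_width=10, slack=12)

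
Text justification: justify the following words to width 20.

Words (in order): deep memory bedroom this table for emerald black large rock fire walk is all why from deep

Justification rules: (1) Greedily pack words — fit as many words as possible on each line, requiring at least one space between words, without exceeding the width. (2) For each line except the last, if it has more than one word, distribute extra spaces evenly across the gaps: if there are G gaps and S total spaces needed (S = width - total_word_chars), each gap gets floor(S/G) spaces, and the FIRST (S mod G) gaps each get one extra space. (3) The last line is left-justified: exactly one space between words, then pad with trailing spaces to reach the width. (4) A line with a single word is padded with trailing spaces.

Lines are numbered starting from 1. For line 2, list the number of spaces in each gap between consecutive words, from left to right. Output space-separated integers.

Line 1: ['deep', 'memory', 'bedroom'] (min_width=19, slack=1)
Line 2: ['this', 'table', 'for'] (min_width=14, slack=6)
Line 3: ['emerald', 'black', 'large'] (min_width=19, slack=1)
Line 4: ['rock', 'fire', 'walk', 'is'] (min_width=17, slack=3)
Line 5: ['all', 'why', 'from', 'deep'] (min_width=17, slack=3)

Answer: 4 4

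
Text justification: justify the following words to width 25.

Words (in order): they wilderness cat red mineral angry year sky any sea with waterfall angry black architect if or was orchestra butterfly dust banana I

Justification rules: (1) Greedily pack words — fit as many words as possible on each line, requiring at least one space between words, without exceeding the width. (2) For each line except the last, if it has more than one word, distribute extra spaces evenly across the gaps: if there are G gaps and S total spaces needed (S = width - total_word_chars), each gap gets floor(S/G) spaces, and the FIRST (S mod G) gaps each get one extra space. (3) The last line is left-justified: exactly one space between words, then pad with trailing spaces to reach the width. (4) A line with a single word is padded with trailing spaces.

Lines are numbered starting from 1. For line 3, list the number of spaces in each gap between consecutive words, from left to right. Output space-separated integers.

Line 1: ['they', 'wilderness', 'cat', 'red'] (min_width=23, slack=2)
Line 2: ['mineral', 'angry', 'year', 'sky'] (min_width=22, slack=3)
Line 3: ['any', 'sea', 'with', 'waterfall'] (min_width=22, slack=3)
Line 4: ['angry', 'black', 'architect', 'if'] (min_width=24, slack=1)
Line 5: ['or', 'was', 'orchestra'] (min_width=16, slack=9)
Line 6: ['butterfly', 'dust', 'banana', 'I'] (min_width=23, slack=2)

Answer: 2 2 2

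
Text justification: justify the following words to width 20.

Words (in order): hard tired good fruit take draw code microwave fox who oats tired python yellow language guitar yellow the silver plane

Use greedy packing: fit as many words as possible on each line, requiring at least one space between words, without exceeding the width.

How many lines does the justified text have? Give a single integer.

Answer: 7

Derivation:
Line 1: ['hard', 'tired', 'good'] (min_width=15, slack=5)
Line 2: ['fruit', 'take', 'draw', 'code'] (min_width=20, slack=0)
Line 3: ['microwave', 'fox', 'who'] (min_width=17, slack=3)
Line 4: ['oats', 'tired', 'python'] (min_width=17, slack=3)
Line 5: ['yellow', 'language'] (min_width=15, slack=5)
Line 6: ['guitar', 'yellow', 'the'] (min_width=17, slack=3)
Line 7: ['silver', 'plane'] (min_width=12, slack=8)
Total lines: 7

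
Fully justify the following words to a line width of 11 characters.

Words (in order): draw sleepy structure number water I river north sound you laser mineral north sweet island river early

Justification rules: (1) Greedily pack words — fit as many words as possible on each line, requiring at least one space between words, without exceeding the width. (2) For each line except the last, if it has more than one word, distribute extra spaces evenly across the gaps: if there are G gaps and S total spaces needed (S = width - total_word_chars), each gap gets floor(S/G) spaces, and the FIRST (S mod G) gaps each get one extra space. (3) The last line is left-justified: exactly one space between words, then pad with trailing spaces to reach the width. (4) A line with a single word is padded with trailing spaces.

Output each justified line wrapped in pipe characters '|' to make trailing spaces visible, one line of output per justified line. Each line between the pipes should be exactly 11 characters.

Answer: |draw sleepy|
|structure  |
|number     |
|water     I|
|river north|
|sound   you|
|laser      |
|mineral    |
|north sweet|
|island     |
|river early|

Derivation:
Line 1: ['draw', 'sleepy'] (min_width=11, slack=0)
Line 2: ['structure'] (min_width=9, slack=2)
Line 3: ['number'] (min_width=6, slack=5)
Line 4: ['water', 'I'] (min_width=7, slack=4)
Line 5: ['river', 'north'] (min_width=11, slack=0)
Line 6: ['sound', 'you'] (min_width=9, slack=2)
Line 7: ['laser'] (min_width=5, slack=6)
Line 8: ['mineral'] (min_width=7, slack=4)
Line 9: ['north', 'sweet'] (min_width=11, slack=0)
Line 10: ['island'] (min_width=6, slack=5)
Line 11: ['river', 'early'] (min_width=11, slack=0)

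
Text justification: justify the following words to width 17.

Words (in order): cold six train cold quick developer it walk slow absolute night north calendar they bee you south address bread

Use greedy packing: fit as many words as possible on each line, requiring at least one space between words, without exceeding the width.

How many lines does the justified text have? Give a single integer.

Answer: 8

Derivation:
Line 1: ['cold', 'six', 'train'] (min_width=14, slack=3)
Line 2: ['cold', 'quick'] (min_width=10, slack=7)
Line 3: ['developer', 'it', 'walk'] (min_width=17, slack=0)
Line 4: ['slow', 'absolute'] (min_width=13, slack=4)
Line 5: ['night', 'north'] (min_width=11, slack=6)
Line 6: ['calendar', 'they', 'bee'] (min_width=17, slack=0)
Line 7: ['you', 'south', 'address'] (min_width=17, slack=0)
Line 8: ['bread'] (min_width=5, slack=12)
Total lines: 8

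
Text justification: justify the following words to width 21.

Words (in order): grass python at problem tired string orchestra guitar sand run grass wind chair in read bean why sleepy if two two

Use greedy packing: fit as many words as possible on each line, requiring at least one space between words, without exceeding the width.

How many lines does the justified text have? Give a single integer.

Line 1: ['grass', 'python', 'at'] (min_width=15, slack=6)
Line 2: ['problem', 'tired', 'string'] (min_width=20, slack=1)
Line 3: ['orchestra', 'guitar', 'sand'] (min_width=21, slack=0)
Line 4: ['run', 'grass', 'wind', 'chair'] (min_width=20, slack=1)
Line 5: ['in', 'read', 'bean', 'why'] (min_width=16, slack=5)
Line 6: ['sleepy', 'if', 'two', 'two'] (min_width=17, slack=4)
Total lines: 6

Answer: 6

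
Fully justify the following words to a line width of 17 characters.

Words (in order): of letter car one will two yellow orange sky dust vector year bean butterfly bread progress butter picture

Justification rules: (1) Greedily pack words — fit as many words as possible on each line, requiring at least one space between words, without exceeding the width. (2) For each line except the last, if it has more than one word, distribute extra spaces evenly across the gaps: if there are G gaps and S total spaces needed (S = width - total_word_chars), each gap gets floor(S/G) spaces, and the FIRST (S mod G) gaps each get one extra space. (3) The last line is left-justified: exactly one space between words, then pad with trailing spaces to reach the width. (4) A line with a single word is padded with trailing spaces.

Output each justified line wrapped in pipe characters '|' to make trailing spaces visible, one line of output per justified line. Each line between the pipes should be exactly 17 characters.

Answer: |of letter car one|
|will  two  yellow|
|orange  sky  dust|
|vector  year bean|
|butterfly   bread|
|progress   butter|
|picture          |

Derivation:
Line 1: ['of', 'letter', 'car', 'one'] (min_width=17, slack=0)
Line 2: ['will', 'two', 'yellow'] (min_width=15, slack=2)
Line 3: ['orange', 'sky', 'dust'] (min_width=15, slack=2)
Line 4: ['vector', 'year', 'bean'] (min_width=16, slack=1)
Line 5: ['butterfly', 'bread'] (min_width=15, slack=2)
Line 6: ['progress', 'butter'] (min_width=15, slack=2)
Line 7: ['picture'] (min_width=7, slack=10)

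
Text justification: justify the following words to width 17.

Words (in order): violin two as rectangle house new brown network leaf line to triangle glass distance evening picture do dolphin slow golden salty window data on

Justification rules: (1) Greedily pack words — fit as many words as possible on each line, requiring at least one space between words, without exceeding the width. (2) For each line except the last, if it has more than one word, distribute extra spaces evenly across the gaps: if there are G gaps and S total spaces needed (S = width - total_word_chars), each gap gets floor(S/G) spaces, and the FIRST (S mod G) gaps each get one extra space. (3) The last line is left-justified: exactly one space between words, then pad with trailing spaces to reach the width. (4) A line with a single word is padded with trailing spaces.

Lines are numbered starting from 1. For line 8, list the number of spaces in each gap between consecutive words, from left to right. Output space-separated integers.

Answer: 6

Derivation:
Line 1: ['violin', 'two', 'as'] (min_width=13, slack=4)
Line 2: ['rectangle', 'house'] (min_width=15, slack=2)
Line 3: ['new', 'brown', 'network'] (min_width=17, slack=0)
Line 4: ['leaf', 'line', 'to'] (min_width=12, slack=5)
Line 5: ['triangle', 'glass'] (min_width=14, slack=3)
Line 6: ['distance', 'evening'] (min_width=16, slack=1)
Line 7: ['picture', 'do'] (min_width=10, slack=7)
Line 8: ['dolphin', 'slow'] (min_width=12, slack=5)
Line 9: ['golden', 'salty'] (min_width=12, slack=5)
Line 10: ['window', 'data', 'on'] (min_width=14, slack=3)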